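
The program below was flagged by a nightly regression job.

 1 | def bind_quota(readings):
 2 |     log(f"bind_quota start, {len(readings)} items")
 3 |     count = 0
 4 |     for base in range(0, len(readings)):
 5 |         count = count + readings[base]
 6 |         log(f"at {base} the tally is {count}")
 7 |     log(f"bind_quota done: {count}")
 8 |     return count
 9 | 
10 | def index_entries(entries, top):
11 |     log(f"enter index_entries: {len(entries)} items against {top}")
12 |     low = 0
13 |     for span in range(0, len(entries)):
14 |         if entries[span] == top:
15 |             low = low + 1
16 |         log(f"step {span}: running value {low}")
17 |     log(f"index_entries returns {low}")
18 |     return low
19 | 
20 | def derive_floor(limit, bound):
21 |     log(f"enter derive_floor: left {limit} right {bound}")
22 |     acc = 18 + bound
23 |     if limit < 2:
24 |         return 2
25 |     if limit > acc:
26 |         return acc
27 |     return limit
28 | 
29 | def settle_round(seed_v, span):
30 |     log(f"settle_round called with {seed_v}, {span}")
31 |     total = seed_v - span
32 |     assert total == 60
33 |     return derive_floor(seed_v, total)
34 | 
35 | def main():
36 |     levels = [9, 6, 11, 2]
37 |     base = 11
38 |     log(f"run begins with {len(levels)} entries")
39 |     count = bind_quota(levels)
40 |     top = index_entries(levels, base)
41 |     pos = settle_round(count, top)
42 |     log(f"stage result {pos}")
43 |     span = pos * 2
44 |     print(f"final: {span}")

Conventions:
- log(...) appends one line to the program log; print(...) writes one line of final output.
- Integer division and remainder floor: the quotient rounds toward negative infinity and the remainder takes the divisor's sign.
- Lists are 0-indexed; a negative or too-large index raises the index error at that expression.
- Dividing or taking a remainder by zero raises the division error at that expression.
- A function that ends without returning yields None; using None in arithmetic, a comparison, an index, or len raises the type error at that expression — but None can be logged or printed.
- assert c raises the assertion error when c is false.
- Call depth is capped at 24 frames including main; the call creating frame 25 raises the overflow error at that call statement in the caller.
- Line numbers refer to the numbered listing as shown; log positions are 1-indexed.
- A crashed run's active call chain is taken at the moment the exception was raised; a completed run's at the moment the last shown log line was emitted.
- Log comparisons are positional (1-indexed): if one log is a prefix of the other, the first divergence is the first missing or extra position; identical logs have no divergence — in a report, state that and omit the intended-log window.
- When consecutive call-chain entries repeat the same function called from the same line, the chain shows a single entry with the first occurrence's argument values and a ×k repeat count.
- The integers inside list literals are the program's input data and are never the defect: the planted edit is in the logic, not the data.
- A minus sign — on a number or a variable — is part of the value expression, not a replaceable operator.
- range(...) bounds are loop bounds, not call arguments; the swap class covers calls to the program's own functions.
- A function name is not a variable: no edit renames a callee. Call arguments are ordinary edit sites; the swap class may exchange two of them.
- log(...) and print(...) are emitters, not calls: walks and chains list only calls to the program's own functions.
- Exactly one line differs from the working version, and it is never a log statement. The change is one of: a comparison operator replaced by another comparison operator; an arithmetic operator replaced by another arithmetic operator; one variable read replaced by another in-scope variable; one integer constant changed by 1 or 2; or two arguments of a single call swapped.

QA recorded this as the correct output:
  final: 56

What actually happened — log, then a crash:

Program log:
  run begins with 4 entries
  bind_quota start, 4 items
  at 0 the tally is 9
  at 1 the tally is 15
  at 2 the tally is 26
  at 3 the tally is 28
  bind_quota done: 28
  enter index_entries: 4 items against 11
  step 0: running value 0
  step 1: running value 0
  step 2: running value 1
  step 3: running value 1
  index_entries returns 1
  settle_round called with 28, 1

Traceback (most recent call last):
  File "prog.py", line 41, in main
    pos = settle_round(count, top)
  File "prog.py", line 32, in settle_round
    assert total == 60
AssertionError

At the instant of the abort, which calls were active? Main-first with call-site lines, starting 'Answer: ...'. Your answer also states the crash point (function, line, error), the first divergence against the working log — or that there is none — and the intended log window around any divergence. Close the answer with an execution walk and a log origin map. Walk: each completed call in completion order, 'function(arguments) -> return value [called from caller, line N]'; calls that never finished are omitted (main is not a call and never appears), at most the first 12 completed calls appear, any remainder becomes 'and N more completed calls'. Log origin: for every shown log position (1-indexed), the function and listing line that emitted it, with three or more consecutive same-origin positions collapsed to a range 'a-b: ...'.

Answer: main -> settle_round (called at line 41).
Key observation: The log ends early — 14 lines, where the working version next logs 'enter derive_floor: left 28 right 27'.
Crash: settle_round, line 32, AssertionError.
First divergence: position 15 — the faulty run's log ends after 14 lines; the working version continues with 'enter derive_floor: left 28 right 27'.
Intended log window:
  13: index_entries returns 1
  14: settle_round called with 28, 1
  15: enter derive_floor: left 28 right 27
  16: stage result 28
Execution walk:
  bind_quota([9, 6, 11, 2]) -> 28  [called from main, line 39]
  index_entries([9, 6, 11, 2], 11) -> 1  [called from main, line 40]
Log line origins:
  1: emitted by main (line 38)
  2: emitted by bind_quota (line 2)
  3-6: emitted by bind_quota (line 6)
  7: emitted by bind_quota (line 7)
  8: emitted by index_entries (line 11)
  9-12: emitted by index_entries (line 16)
  13: emitted by index_entries (line 17)
  14: emitted by settle_round (line 30)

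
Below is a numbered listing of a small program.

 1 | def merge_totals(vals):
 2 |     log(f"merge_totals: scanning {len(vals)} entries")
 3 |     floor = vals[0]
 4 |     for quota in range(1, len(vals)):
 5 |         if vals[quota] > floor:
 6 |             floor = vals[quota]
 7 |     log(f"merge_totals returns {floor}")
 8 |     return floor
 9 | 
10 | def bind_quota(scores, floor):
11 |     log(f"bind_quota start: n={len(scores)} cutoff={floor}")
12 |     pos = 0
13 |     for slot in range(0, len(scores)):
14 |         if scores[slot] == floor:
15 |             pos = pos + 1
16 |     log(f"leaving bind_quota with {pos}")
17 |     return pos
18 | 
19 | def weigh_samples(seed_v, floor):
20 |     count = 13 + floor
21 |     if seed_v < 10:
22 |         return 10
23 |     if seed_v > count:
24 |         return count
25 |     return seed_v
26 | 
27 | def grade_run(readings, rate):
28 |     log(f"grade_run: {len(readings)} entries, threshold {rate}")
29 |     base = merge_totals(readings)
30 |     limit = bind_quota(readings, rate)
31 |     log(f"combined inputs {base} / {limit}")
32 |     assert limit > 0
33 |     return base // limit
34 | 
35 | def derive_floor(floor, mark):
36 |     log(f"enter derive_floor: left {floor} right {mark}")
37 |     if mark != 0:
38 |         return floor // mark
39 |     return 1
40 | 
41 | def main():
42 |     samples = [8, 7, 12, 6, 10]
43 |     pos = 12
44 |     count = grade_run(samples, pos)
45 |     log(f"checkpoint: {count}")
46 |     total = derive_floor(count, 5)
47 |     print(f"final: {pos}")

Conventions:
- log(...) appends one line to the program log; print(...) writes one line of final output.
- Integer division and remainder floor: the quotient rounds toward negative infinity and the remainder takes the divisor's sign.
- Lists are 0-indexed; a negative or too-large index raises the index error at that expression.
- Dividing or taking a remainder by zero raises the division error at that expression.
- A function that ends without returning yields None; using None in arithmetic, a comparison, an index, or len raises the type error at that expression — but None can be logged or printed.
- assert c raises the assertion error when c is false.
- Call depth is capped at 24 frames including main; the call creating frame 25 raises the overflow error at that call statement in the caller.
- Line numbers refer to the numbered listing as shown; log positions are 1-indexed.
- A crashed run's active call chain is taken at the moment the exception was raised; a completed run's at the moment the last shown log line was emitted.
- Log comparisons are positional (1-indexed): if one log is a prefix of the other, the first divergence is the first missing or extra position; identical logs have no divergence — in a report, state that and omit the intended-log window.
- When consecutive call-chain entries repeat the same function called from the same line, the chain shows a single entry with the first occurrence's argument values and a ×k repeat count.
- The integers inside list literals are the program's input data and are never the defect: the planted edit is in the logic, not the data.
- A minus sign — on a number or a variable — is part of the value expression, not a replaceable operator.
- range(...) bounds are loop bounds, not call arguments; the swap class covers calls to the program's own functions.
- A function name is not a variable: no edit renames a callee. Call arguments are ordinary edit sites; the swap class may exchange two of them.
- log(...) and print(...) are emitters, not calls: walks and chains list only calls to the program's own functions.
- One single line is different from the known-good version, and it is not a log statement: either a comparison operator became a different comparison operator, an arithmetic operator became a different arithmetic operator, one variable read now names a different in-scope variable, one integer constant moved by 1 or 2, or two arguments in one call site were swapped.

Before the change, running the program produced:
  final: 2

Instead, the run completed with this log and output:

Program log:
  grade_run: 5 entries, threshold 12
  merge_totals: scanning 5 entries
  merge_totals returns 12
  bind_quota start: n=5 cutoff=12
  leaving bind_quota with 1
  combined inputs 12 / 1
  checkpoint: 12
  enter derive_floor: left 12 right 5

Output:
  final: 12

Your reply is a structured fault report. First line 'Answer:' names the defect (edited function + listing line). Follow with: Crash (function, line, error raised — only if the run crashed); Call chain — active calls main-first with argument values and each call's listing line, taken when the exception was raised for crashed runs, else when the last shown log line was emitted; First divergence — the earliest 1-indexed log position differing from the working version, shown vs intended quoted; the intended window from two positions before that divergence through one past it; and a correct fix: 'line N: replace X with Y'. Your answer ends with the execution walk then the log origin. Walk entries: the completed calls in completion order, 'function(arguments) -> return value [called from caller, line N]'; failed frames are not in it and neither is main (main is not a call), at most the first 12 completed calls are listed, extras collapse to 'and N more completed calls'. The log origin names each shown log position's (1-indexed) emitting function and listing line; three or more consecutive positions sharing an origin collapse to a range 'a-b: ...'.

Answer: the defect is in main at line 47.
Key fact: The two runs log identically and part ways only at the printed values.
Call chain: main -> derive_floor(12, 5) (called at line 46).
First divergence: none; the two logs match at every position.
Execution walk:
  merge_totals([8, 7, 12, 6, 10]) -> 12  [called from grade_run, line 29]
  bind_quota([8, 7, 12, 6, 10], 12) -> 1  [called from grade_run, line 30]
  grade_run([8, 7, 12, 6, 10], 12) -> 12  [called from main, line 44]
  derive_floor(12, 5) -> 2  [called from main, line 46]
Log origin:
  1: logged in grade_run at line 28
  2: logged in merge_totals at line 2
  3: logged in merge_totals at line 7
  4: logged in bind_quota at line 11
  5: logged in bind_quota at line 16
  6: logged in grade_run at line 31
  7: logged in main at line 45
  8: logged in derive_floor at line 36
A correct fix: line 47: replace `pos` with `total`.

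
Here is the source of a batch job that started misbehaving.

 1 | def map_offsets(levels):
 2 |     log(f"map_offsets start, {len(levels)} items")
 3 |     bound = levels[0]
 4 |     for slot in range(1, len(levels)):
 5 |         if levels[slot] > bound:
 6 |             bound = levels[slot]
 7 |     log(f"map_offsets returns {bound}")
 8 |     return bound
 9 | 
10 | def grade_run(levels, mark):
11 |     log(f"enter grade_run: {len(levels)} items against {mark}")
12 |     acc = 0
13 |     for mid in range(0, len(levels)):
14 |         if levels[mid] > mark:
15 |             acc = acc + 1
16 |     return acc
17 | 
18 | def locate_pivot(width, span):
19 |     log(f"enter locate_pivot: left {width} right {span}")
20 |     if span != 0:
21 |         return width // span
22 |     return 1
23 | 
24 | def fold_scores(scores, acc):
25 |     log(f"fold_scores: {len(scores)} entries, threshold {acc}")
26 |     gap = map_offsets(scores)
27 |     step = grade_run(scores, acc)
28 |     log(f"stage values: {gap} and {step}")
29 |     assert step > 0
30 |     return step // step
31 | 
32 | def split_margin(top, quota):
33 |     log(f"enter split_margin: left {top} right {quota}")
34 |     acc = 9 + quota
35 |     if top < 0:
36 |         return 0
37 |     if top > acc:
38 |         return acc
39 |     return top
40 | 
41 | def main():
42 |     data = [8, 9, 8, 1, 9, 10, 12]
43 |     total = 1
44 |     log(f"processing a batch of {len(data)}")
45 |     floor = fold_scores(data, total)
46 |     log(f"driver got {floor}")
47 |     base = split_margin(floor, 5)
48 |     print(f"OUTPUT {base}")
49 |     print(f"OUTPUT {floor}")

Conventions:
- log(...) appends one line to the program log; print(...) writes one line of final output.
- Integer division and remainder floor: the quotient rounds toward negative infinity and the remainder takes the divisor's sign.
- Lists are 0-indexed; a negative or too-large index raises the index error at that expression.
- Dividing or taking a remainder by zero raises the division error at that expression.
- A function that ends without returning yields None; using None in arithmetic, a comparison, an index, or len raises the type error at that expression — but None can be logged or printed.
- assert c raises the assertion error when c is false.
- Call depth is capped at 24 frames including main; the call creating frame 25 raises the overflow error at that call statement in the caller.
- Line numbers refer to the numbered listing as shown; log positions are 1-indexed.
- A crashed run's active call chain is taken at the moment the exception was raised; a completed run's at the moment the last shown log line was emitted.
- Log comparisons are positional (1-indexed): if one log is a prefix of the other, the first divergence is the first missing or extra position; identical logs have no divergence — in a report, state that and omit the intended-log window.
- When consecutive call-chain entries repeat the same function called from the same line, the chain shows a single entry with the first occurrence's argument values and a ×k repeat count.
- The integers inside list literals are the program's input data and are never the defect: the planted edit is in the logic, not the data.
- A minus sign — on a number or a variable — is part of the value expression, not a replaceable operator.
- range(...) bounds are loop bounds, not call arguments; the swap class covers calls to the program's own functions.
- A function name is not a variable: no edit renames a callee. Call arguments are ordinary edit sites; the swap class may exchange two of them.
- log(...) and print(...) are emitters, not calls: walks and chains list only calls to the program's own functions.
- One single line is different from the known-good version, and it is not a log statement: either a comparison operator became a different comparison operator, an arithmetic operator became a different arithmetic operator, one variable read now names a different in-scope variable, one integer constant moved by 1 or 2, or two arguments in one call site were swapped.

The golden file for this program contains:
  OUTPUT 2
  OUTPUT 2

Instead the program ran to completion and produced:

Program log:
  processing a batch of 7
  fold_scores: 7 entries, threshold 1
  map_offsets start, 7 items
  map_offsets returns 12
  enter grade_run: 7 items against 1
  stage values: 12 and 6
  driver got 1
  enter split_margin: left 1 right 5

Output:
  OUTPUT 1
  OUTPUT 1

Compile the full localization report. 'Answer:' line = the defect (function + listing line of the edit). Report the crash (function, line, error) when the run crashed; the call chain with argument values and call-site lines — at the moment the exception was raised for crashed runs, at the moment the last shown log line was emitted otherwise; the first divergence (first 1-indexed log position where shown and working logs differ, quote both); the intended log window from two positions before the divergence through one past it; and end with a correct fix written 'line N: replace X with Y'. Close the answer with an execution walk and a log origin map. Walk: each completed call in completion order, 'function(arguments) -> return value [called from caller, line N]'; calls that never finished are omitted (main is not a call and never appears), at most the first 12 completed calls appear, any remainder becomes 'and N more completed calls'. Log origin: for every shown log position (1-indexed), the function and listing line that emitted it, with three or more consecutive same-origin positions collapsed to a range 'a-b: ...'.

Answer: the defect is in fold_scores at line 30.
Core observation: The log first diverges at position 7: the faulty run prints 'driver got 1' where the working version prints 'driver got 2'.
Call chain: main -> split_margin(1, 5) (called at line 47).
First divergence: position 7 — shown 'driver got 1', intended 'driver got 2'.
Intended log window:
  5: enter grade_run: 7 items against 1
  6: stage values: 12 and 6
  7: driver got 2
  8: enter split_margin: left 2 right 5
Execution walk:
  map_offsets([8, 9, 8, 1, 9, 10, 12]) -> 12  [called from fold_scores, line 26]
  grade_run([8, 9, 8, 1, 9, 10, 12], 1) -> 6  [called from fold_scores, line 27]
  fold_scores([8, 9, 8, 1, 9, 10, 12], 1) -> 1  [called from main, line 45]
  split_margin(1, 5) -> 1  [called from main, line 47]
Log origins:
  1: emitted by main (line 44)
  2: emitted by fold_scores (line 25)
  3: emitted by map_offsets (line 2)
  4: emitted by map_offsets (line 7)
  5: emitted by grade_run (line 11)
  6: emitted by fold_scores (line 28)
  7: emitted by main (line 46)
  8: emitted by split_margin (line 33)
A correct fix: line 30: replace `step // step` with `gap // step`.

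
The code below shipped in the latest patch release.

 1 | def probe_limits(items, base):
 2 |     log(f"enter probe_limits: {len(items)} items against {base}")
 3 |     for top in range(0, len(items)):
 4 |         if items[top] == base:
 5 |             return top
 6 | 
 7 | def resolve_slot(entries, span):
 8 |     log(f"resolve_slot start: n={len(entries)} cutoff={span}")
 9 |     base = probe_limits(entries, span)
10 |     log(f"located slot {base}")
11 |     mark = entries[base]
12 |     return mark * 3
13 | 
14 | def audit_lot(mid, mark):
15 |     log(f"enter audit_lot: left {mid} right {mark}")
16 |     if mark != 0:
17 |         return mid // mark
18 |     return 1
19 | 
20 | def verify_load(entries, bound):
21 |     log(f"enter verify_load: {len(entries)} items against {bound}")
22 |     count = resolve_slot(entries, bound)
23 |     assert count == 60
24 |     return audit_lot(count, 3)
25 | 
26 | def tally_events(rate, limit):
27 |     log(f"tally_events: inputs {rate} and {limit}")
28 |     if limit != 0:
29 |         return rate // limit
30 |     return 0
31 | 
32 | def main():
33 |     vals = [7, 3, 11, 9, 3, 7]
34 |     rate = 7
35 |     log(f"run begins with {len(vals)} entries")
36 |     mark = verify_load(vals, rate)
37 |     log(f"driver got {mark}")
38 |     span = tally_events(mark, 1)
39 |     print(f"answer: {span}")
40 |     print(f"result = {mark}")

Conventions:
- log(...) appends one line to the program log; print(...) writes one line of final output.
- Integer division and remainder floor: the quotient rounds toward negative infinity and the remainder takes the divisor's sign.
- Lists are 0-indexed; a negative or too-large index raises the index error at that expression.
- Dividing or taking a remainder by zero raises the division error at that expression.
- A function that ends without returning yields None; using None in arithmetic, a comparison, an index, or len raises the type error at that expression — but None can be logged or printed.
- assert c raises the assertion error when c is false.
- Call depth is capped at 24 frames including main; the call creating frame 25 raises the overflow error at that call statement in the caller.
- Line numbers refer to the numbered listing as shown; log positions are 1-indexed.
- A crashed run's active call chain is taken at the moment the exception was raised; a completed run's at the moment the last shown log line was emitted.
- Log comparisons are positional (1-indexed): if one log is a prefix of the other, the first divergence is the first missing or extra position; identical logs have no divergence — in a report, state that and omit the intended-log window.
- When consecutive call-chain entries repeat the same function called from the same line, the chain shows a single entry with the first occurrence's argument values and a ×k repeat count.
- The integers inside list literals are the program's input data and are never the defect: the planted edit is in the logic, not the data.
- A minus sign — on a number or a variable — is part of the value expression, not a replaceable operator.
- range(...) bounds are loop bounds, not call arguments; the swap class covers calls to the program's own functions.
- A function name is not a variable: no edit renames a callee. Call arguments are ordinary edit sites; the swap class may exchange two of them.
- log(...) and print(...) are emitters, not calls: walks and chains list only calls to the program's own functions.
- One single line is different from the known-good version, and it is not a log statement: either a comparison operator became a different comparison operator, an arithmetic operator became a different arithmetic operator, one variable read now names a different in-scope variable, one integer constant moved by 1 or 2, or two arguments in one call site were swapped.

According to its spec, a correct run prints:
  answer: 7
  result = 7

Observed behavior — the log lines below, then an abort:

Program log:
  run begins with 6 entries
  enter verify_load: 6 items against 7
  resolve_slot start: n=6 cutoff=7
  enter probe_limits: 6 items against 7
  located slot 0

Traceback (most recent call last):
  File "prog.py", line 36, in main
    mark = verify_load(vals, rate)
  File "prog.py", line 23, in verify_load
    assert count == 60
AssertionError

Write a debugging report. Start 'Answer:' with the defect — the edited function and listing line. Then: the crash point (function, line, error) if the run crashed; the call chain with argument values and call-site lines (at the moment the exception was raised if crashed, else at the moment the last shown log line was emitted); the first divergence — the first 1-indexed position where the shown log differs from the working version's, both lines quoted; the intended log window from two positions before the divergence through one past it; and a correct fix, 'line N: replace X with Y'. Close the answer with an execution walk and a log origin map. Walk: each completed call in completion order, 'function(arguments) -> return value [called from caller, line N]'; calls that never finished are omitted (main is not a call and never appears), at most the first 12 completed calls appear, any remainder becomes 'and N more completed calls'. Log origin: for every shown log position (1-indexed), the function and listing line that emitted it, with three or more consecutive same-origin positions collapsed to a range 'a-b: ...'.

Answer: the defect is in verify_load at line 23.
Core observation: The faulty run's log stops after 5 lines; the working version's next line would be 'enter audit_lot: left 21 right 3'.
Crash: verify_load, line 23, AssertionError.
Call chain: main -> verify_load([7, 3, 11, 9, 3, 7], 7) (called at line 36).
First divergence: position 6 (shown log ended at 5 lines; the working version continues: 'enter audit_lot: left 21 right 3').
Intended log window:
  4: enter probe_limits: 6 items against 7
  5: located slot 0
  6: enter audit_lot: left 21 right 3
  7: driver got 7
Execution walk:
  probe_limits([7, 3, 11, 9, 3, 7], 7) -> 0  [called from resolve_slot, line 9]
  resolve_slot([7, 3, 11, 9, 3, 7], 7) -> 21  [called from verify_load, line 22]
Log line origins:
  1: from main, line 35
  2: from verify_load, line 21
  3: from resolve_slot, line 8
  4: from probe_limits, line 2
  5: from resolve_slot, line 10
A correct fix: line 23: replace `==` with `<=`.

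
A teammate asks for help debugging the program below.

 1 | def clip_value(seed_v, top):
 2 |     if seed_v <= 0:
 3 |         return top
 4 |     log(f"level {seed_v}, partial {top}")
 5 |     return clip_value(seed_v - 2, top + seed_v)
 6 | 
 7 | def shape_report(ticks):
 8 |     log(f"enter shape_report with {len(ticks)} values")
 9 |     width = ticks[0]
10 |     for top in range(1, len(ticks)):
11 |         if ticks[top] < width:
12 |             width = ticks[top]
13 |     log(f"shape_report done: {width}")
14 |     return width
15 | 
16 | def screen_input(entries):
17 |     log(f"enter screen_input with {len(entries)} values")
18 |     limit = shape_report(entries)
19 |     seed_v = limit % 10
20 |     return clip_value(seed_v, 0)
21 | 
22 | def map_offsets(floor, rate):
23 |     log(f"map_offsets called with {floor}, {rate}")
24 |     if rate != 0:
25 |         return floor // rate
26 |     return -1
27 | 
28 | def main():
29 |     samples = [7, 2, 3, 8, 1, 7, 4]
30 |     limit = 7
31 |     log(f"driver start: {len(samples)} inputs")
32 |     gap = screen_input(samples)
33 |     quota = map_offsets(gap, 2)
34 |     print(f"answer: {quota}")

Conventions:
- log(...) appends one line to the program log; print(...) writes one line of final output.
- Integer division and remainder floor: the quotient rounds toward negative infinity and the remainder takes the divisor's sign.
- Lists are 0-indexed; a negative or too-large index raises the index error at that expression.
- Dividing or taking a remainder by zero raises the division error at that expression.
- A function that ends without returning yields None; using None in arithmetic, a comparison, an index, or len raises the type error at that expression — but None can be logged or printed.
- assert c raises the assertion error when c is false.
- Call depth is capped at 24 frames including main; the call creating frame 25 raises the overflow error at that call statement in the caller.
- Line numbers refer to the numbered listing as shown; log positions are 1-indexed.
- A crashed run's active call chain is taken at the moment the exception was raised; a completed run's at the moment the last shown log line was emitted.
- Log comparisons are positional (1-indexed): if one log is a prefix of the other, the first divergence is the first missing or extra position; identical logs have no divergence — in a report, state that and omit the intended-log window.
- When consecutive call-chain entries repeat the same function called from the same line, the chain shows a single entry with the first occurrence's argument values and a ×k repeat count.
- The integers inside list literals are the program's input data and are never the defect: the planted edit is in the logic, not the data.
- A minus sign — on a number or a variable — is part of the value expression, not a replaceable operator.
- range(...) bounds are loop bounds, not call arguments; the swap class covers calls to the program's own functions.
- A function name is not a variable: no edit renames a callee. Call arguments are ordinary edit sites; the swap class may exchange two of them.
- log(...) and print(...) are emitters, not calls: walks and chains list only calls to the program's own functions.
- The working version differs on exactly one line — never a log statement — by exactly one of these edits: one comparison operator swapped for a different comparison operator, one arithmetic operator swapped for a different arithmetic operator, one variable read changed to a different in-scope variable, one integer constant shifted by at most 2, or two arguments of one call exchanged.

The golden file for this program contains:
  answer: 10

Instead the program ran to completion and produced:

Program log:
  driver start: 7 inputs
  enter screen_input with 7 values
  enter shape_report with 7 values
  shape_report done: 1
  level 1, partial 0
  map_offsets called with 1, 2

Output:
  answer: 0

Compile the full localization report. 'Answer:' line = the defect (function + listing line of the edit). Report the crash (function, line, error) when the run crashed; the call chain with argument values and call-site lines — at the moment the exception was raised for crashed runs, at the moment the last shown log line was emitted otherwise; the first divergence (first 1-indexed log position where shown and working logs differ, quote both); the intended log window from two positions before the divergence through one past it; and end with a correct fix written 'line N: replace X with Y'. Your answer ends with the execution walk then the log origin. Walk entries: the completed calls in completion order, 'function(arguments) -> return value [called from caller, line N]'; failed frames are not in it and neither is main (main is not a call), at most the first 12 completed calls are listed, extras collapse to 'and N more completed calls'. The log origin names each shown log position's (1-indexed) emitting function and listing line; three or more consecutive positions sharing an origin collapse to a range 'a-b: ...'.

Answer: the defect is in shape_report at line 11.
Key fact: The earliest visible damage is log position 4 — 'shape_report done: 1' rather than the intended 'shape_report done: 8'.
Call chain: main -> map_offsets(1, 2) (called at line 33).
First divergence: at position 4 the run shows 'shape_report done: 1' where the working version logs 'shape_report done: 8'.
Intended log window:
  2: enter screen_input with 7 values
  3: enter shape_report with 7 values
  4: shape_report done: 8
  5: level 8, partial 0
Execution walk:
  shape_report([7, 2, 3, 8, 1, 7, 4]) -> 1  [called from screen_input, line 18]
  clip_value(-1, 1) -> 1  [called from clip_value, line 5]
  clip_value(1, 0) -> 1  [called from screen_input, line 20]
  screen_input([7, 2, 3, 8, 1, 7, 4]) -> 1  [called from main, line 32]
  map_offsets(1, 2) -> 0  [called from main, line 33]
Log origin:
  1 — main, line 31
  2 — screen_input, line 17
  3 — shape_report, line 8
  4 — shape_report, line 13
  5 — clip_value, line 4
  6 — map_offsets, line 23
A correct fix: line 11: replace `<` with `>`.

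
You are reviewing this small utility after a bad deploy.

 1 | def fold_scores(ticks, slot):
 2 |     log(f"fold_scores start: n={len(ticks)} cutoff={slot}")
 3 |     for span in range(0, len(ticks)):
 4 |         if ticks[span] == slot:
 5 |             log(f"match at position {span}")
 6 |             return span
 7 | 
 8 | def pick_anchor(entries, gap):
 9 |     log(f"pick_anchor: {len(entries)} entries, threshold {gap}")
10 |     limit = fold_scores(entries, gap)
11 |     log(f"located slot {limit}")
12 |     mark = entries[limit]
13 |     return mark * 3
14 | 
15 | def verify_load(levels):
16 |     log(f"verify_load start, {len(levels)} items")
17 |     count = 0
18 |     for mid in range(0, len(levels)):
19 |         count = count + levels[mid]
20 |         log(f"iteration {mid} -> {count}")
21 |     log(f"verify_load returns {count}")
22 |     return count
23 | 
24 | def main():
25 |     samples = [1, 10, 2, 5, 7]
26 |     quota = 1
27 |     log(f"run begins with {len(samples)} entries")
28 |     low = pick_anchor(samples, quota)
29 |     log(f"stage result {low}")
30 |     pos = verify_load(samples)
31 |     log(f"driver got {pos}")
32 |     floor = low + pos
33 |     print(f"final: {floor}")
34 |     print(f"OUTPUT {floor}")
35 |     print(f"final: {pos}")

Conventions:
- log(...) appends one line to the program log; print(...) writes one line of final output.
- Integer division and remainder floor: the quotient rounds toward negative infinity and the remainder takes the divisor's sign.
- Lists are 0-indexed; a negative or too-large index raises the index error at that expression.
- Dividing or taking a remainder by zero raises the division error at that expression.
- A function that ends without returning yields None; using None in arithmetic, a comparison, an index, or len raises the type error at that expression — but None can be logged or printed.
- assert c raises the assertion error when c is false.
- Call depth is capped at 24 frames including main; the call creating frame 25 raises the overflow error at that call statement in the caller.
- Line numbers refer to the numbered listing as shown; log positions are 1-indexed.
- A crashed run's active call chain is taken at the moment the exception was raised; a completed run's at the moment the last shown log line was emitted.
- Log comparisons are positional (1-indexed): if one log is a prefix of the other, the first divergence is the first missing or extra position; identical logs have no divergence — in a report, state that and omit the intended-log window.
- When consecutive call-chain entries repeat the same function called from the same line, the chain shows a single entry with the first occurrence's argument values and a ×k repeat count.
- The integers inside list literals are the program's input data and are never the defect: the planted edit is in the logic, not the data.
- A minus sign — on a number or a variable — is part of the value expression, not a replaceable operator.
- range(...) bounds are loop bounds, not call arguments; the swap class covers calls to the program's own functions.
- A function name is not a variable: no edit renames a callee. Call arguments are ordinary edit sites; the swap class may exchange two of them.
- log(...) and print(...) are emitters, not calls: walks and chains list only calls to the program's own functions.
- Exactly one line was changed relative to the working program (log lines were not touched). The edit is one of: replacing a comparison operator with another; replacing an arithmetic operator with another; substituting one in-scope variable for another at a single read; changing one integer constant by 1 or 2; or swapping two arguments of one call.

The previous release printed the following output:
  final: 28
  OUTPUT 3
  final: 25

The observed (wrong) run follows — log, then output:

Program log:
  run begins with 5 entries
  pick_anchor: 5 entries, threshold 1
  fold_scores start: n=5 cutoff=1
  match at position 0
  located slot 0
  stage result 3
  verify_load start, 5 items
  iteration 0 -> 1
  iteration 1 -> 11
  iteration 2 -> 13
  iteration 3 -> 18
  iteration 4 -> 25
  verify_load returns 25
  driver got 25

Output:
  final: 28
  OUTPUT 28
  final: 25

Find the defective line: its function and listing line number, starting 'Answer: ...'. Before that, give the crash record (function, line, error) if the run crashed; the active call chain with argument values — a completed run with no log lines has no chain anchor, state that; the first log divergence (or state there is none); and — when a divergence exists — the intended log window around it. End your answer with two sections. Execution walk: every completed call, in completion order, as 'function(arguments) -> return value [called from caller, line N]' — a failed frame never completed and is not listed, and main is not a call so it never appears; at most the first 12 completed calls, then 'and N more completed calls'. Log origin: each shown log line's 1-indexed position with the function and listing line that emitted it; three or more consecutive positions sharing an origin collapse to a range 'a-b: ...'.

Answer: the defect is in main at line 34.
Key fact: The logs agree in full; only the final output differs.
Call chain: main.
First divergence: none; the two logs match at every position.
Execution walk:
  fold_scores([1, 10, 2, 5, 7], 1) -> 0  [called from pick_anchor, line 10]
  pick_anchor([1, 10, 2, 5, 7], 1) -> 3  [called from main, line 28]
  verify_load([1, 10, 2, 5, 7]) -> 25  [called from main, line 30]
Log line origins:
  1: logged in main at line 27
  2: logged in pick_anchor at line 9
  3: logged in fold_scores at line 2
  4: logged in fold_scores at line 5
  5: logged in pick_anchor at line 11
  6: logged in main at line 29
  7: logged in verify_load at line 16
  8-12: logged in verify_load at line 20
  13: logged in verify_load at line 21
  14: logged in main at line 31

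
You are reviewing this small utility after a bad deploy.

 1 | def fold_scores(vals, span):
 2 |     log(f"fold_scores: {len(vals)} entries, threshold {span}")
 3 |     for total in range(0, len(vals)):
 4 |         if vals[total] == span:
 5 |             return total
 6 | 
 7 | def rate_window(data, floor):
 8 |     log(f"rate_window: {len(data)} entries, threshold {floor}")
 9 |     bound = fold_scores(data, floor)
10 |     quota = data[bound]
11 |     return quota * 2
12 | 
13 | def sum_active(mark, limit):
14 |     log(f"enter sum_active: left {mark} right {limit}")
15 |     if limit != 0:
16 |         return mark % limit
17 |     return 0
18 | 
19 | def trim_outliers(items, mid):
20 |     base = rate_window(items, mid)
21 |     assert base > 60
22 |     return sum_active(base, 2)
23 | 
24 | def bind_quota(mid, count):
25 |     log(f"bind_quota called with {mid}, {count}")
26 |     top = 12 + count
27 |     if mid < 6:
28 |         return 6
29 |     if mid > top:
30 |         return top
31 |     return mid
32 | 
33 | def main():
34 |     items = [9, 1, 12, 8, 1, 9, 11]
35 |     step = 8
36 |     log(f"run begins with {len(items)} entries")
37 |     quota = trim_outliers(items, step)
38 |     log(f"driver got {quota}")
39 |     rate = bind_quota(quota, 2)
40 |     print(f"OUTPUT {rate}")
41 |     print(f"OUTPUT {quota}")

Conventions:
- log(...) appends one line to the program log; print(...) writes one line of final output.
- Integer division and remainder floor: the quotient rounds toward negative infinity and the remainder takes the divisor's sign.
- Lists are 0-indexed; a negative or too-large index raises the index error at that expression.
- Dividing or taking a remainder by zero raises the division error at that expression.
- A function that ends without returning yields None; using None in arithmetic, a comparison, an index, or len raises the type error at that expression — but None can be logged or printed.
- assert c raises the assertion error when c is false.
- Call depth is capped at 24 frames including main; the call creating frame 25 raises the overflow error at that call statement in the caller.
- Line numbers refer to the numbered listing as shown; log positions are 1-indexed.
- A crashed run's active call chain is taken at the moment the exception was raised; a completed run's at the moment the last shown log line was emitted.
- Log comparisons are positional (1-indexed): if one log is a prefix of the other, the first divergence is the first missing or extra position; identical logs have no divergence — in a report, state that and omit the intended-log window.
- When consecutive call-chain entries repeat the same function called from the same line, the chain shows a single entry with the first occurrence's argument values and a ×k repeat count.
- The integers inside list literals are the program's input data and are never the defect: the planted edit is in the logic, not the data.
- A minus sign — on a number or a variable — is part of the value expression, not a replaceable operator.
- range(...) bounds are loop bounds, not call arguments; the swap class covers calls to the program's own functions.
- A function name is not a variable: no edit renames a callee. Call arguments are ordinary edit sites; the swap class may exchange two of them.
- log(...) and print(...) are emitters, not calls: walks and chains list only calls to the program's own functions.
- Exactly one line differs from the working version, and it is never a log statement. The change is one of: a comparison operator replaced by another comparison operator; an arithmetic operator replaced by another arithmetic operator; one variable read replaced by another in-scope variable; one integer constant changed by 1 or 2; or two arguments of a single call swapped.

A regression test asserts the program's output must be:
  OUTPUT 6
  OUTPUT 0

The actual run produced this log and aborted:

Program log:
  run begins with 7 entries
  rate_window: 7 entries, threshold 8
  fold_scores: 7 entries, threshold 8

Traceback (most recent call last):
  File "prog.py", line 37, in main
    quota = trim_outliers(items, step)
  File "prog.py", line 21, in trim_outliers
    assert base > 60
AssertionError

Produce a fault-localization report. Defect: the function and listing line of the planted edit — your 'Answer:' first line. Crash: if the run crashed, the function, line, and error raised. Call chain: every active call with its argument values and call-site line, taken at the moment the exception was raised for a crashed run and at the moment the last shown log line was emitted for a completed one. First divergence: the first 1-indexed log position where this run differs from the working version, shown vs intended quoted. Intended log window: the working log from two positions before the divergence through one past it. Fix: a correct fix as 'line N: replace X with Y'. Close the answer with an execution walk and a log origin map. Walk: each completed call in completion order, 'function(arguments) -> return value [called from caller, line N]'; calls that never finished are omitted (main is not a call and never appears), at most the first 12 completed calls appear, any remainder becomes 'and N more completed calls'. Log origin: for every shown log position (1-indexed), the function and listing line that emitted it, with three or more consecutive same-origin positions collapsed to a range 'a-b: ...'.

Answer: the defect is in trim_outliers at line 21.
Core observation: The faulty run's log stops after 3 lines; the working version's next line would be 'enter sum_active: left 16 right 2'.
Crash: trim_outliers, line 21, AssertionError.
Call chain: main -> trim_outliers([9, 1, 12, 8, 1, 9, 11], 8) (called at line 37).
First divergence: position 4 — the faulty run's log ends after 3 lines; the working version continues with 'enter sum_active: left 16 right 2'.
Intended log window:
  2: rate_window: 7 entries, threshold 8
  3: fold_scores: 7 entries, threshold 8
  4: enter sum_active: left 16 right 2
  5: driver got 0
Execution walk:
  fold_scores([9, 1, 12, 8, 1, 9, 11], 8) -> 3  [called from rate_window, line 9]
  rate_window([9, 1, 12, 8, 1, 9, 11], 8) -> 16  [called from trim_outliers, line 20]
Log origin:
  1: logged in main at line 36
  2: logged in rate_window at line 8
  3: logged in fold_scores at line 2
A correct fix: line 21: replace `>` with `<=`.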